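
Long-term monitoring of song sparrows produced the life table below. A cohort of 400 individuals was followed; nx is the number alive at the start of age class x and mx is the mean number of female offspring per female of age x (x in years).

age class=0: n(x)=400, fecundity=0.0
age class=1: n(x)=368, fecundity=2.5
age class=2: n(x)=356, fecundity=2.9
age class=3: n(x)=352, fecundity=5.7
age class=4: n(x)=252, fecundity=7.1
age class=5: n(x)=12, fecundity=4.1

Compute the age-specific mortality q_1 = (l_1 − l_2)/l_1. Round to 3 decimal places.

0.033

lx = nx/n0 = nx/400: 1, 0.92, 0.89, 0.88, 0.63, 0.03
q_1 = (l_1 − l_2) / l_1 = (0.92 − 0.89) / 0.92
     = 0.03 / 0.92 = 0.032609… → 0.033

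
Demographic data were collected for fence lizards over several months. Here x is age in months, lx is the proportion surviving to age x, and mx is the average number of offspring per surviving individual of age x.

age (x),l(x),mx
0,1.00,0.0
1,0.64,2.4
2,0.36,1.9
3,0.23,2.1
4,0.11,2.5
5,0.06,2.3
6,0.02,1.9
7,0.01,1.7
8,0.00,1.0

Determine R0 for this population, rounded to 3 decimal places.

3.171

lx·mx by age: 0, 1.536, 0.684, 0.483, 0.275, 0.138, 0.038, 0.017, 0
R0 = Σ lx·mx = 3.171 → 3.171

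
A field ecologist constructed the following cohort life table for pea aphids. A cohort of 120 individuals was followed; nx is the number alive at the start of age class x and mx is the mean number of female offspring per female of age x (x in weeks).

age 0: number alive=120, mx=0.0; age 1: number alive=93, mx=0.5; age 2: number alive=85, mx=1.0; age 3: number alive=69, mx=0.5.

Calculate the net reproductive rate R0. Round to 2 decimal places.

lx = nx/n0 = nx/120: 1, 0.775, 0.70833…, 0.575
lx·mx by age: 0, 0.3875, 0.708333…, 0.2875
R0 = Σ lx·mx = 1.383333… → 1.38

1.38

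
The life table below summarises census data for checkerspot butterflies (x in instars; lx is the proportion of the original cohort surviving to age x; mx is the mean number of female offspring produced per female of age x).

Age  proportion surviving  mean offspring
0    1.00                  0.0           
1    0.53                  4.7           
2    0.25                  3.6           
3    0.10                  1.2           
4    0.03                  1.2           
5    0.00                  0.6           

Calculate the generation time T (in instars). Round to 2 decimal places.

lx·mx: 0, 2.491, 0.9, 0.12, 0.036, 0 → R0 = 3.547
x·lx·mx: 0, 2.491, 1.8, 0.36, 0.144, 0 → Σ = 4.795
T = 4.795 / 3.547 = 1.351847… → 1.35

1.35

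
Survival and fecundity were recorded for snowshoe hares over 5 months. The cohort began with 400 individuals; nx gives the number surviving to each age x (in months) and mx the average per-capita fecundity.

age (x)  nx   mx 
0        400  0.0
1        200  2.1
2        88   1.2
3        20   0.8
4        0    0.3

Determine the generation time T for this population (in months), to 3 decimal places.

1.254

lx = nx/n0 = nx/400: 1, 0.5, 0.22, 0.05, 0
lx·mx: 0, 1.05, 0.264, 0.04, 0 → R0 = 1.354
x·lx·mx: 0, 1.05, 0.528, 0.12, 0 → Σ = 1.698
T = 1.698 / 1.354 = 1.254062… → 1.254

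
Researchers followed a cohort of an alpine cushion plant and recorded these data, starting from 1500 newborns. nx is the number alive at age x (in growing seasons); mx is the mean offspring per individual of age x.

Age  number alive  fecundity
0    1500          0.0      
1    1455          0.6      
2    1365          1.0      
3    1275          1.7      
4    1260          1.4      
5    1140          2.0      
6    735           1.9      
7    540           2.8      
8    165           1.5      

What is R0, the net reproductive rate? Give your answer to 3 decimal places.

7.737

lx = nx/n0 = nx/1500: 1, 0.97, 0.91, 0.85, 0.84, 0.76, 0.49, 0.36, 0.11
lx·mx by age: 0, 0.582, 0.91, 1.445, 1.176, 1.52, 0.931, 1.008, 0.165
R0 = Σ lx·mx = 7.737 → 7.737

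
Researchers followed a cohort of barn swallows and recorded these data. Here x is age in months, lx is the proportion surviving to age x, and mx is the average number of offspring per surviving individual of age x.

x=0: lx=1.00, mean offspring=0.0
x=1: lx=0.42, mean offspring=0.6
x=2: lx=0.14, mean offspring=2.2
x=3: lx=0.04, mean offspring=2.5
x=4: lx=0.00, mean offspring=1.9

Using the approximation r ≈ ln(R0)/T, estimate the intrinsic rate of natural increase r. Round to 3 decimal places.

R0 = Σ lx·mx = 0 + 0.252 + 0.308 + 0.1 + 0 = 0.66
Σ x·lx·mx = 1.168; T = 1.168/0.66 = 1.7697…
r ≈ ln(R0)/T = ln(0.66)/1.7697… = -0.23479… → -0.235

-0.235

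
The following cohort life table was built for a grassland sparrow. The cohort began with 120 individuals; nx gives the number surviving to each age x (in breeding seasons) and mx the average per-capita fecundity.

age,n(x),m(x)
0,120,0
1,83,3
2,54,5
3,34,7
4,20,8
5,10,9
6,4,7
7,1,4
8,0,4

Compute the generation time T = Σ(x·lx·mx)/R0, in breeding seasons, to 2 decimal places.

2.68

lx = nx/n0 = nx/120: 1, 0.69167…, 0.45, 0.28333…, 0.16667…, 0.08333…, 0.03333…, 0.00833…, 0
lx·mx: 0, 2.075…, 2.25, 1.983333…, 1.333333…, 0.75…, 0.233333…, 0.033333…, 0 → R0 = 8.658333…
x·lx·mx: 0, 2.075…, 4.5, 5.95…, 5.333333…, 3.75…, 1.4…, 0.233333…, 0 → Σ = 23.241667…
T = 23.241667… / 8.658333… = 2.684312… → 2.68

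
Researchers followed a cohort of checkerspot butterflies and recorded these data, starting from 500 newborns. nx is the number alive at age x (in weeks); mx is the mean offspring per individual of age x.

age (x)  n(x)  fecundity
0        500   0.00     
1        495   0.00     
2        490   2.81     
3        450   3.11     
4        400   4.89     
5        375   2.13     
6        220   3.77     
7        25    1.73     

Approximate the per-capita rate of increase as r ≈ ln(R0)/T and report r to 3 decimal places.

lx = nx/n0 = nx/500: 1, 0.99, 0.98, 0.9, 0.8, 0.75, 0.44, 0.05
R0 = Σ lx·mx = 0 + 0 + 2.7538 + 2.799 + 3.912 + 1.5975 + 1.6588 + 0.0865 = 12.8076
Σ x·lx·mx = 48.0984; T = 48.0984/12.8076 = 3.75546…
r ≈ ln(R0)/T = ln(12.8076)/3.75546… = 0.67902… → 0.679

0.679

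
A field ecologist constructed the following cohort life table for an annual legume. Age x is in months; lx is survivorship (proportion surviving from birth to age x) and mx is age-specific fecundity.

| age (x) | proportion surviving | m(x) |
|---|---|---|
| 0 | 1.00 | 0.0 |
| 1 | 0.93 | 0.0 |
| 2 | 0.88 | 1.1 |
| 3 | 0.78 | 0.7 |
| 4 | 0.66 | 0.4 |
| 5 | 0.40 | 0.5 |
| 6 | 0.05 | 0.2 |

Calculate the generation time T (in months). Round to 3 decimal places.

lx·mx: 0, 0, 0.968, 0.546, 0.264, 0.2, 0.01 → R0 = 1.988
x·lx·mx: 0, 0, 1.936, 1.638, 1.056, 1, 0.06 → Σ = 5.69
T = 5.69 / 1.988 = 2.862173… → 2.862

2.862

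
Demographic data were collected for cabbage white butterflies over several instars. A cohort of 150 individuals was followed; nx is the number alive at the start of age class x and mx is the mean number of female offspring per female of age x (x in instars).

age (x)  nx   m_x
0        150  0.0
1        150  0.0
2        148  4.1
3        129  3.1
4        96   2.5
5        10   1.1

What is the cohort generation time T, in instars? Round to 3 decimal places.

2.726

lx = nx/n0 = nx/150: 1, 1, 0.98667…, 0.86, 0.64, 0.06667…
lx·mx: 0, 0, 4.045333…, 2.666, 1.6, 0.073333… → R0 = 8.384667…
x·lx·mx: 0, 0, 8.090667…, 7.998, 6.4, 0.366667… → Σ = 22.855333…
T = 22.855333… / 8.384667… = 2.725849… → 2.726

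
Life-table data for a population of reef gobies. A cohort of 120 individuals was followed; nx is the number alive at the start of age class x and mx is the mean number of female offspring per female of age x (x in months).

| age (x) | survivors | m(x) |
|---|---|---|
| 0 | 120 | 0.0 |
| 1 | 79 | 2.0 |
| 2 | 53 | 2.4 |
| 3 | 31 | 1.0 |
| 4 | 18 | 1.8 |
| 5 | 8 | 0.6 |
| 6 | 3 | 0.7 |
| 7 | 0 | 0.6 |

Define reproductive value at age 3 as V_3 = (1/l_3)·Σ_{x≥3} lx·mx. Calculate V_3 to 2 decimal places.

2.27

lx = nx/n0 = nx/120: 1, 0.65833…, 0.44167…, 0.25833…, 0.15, 0.06667…, 0.025, 0
lx·mx for x ≥ 3: 0.258333…, 0.27, 0.04…, 0.0175, 0 → sum = 0.585833…
V_3 = 0.585833… / l_3 = 0.585833… / 0.258333… = 2.267742… → 2.27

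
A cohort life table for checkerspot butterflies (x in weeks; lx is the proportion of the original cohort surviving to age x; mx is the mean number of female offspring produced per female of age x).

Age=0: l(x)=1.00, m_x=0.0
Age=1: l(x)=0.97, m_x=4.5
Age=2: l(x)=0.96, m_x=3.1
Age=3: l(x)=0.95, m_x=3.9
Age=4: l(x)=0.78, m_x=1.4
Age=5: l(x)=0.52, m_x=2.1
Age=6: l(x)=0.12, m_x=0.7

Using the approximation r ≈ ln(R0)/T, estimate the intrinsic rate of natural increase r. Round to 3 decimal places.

1.085

R0 = Σ lx·mx = 0 + 4.365 + 2.976 + 3.705 + 1.092 + 1.092 + 0.084 = 13.314
Σ x·lx·mx = 31.764; T = 31.764/13.314 = 2.38576…
r ≈ ln(R0)/T = ln(13.314)/2.38576… = 1.08511… → 1.085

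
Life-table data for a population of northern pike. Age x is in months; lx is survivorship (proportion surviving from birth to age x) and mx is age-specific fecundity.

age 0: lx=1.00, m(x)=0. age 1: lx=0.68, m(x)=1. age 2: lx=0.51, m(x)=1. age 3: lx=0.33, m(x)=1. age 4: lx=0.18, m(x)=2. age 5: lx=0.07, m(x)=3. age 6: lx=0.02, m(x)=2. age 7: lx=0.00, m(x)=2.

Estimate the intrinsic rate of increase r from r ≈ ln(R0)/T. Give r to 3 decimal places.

0.297

R0 = Σ lx·mx = 0 + 0.68 + 0.51 + 0.33 + 0.36 + 0.21 + 0.04 + 0 = 2.13
Σ x·lx·mx = 5.42; T = 5.42/2.13 = 2.5446…
r ≈ ln(R0)/T = ln(2.13)/2.5446… = 0.29715… → 0.297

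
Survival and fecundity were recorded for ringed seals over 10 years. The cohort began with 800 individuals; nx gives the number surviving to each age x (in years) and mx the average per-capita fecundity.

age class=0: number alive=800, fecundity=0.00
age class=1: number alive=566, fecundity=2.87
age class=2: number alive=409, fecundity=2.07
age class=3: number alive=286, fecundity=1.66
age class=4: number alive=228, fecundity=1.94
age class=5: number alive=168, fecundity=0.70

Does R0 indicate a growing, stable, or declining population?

growing

lx = nx/n0 = nx/800: 1, 0.7075, 0.51125, 0.3575, 0.285, 0.21
R0 = Σ lx·mx = 0 + 2.030525 + 1.058288… + 0.59345 + 0.5529 + 0.147 = 4.382163…
R0 > 1, so the population is growing.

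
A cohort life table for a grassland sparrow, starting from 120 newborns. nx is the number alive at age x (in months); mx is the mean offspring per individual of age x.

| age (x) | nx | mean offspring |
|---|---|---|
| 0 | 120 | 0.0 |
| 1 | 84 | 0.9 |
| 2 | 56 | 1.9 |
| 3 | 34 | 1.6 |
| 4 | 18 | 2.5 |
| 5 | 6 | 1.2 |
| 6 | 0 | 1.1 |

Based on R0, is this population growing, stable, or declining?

lx = nx/n0 = nx/120: 1, 0.7, 0.46667…, 0.28333…, 0.15, 0.05, 0
R0 = Σ lx·mx = 0 + 0.63 + 0.886667… + 0.453333… + 0.375 + 0.06 + 0 = 2.405…
R0 > 1, so the population is growing.

growing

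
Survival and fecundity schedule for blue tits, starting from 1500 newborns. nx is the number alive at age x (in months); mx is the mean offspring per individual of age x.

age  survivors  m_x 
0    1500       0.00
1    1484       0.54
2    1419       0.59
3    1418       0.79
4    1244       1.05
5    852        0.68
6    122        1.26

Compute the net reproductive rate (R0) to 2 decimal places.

3.20

lx = nx/n0 = nx/1500: 1, 0.98933…, 0.946, 0.94533…, 0.82933…, 0.568, 0.08133…
lx·mx by age: 0, 0.53424…, 0.55814, 0.746813…, 0.8708…, 0.38624, 0.10248…
R0 = Σ lx·mx = 3.198713… → 3.20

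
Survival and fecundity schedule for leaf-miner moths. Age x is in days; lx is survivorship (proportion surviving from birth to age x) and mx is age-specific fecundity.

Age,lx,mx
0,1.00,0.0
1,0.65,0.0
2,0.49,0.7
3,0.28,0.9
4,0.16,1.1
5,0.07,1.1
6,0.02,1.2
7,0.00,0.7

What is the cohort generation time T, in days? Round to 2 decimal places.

lx·mx: 0, 0, 0.343, 0.252, 0.176, 0.077, 0.024, 0 → R0 = 0.872
x·lx·mx: 0, 0, 0.686, 0.756, 0.704, 0.385, 0.144, 0 → Σ = 2.675
T = 2.675 / 0.872 = 3.067661… → 3.07

3.07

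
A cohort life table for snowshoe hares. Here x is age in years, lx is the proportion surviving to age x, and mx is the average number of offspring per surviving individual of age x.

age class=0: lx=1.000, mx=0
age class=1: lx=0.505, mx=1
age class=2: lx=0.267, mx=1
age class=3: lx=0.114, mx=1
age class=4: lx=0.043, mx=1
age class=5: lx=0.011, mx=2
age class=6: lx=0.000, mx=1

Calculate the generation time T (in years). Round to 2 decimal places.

lx·mx: 0, 0.505, 0.267, 0.114, 0.043, 0.022, 0 → R0 = 0.951
x·lx·mx: 0, 0.505, 0.534, 0.342, 0.172, 0.11, 0 → Σ = 1.663
T = 1.663 / 0.951 = 1.748686… → 1.75

1.75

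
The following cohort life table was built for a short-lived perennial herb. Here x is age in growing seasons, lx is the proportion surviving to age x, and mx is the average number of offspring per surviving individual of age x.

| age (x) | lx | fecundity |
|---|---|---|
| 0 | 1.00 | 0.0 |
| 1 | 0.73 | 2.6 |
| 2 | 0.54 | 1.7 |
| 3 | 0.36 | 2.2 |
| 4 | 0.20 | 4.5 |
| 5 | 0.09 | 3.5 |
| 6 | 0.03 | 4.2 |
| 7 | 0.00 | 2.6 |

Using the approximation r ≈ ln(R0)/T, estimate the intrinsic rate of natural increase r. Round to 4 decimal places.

0.6573

R0 = Σ lx·mx = 0 + 1.898 + 0.918 + 0.792 + 0.9 + 0.315 + 0.126 + 0 = 4.949
Σ x·lx·mx = 12.041; T = 12.041/4.949 = 2.43302…
r ≈ ln(R0)/T = ln(4.949)/2.43302… = 0.657285… → 0.6573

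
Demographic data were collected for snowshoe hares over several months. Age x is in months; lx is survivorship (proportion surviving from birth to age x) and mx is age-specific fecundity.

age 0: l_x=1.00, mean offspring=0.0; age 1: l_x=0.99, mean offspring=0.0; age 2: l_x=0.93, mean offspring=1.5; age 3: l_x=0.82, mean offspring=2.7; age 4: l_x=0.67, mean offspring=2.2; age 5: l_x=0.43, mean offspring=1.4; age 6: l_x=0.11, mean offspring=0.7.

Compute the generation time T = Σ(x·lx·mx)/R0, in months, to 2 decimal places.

3.26

lx·mx: 0, 0, 1.395, 2.214, 1.474, 0.602, 0.077 → R0 = 5.762
x·lx·mx: 0, 0, 2.79, 6.642, 5.896, 3.01, 0.462 → Σ = 18.8
T = 18.8 / 5.762 = 3.262756… → 3.26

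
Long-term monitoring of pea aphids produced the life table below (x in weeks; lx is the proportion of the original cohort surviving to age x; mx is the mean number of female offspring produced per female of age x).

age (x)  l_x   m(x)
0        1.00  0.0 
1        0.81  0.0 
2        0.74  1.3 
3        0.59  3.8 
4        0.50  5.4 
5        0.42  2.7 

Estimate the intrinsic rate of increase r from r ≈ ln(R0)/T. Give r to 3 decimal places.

R0 = Σ lx·mx = 0 + 0 + 0.962 + 2.242 + 2.7 + 1.134 = 7.038
Σ x·lx·mx = 25.12; T = 25.12/7.038 = 3.5692…
r ≈ ln(R0)/T = ln(7.038)/3.5692… = 0.54671… → 0.547

0.547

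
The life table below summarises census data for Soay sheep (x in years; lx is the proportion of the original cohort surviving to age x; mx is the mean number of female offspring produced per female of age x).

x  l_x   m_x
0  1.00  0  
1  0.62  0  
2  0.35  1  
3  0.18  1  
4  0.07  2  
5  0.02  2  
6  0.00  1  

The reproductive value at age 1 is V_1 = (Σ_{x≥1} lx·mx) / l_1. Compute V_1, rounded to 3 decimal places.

lx·mx for x ≥ 1: 0, 0.35, 0.18, 0.14, 0.04, 0 → sum = 0.71
V_1 = 0.71 / l_1 = 0.71 / 0.62 = 1.145161… → 1.145

1.145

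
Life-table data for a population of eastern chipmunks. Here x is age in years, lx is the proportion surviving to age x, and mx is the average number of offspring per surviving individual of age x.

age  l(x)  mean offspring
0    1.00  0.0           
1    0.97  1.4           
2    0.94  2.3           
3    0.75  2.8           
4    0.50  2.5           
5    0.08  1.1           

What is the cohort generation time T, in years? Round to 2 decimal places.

2.50

lx·mx: 0, 1.358, 2.162, 2.1, 1.25, 0.088 → R0 = 6.958
x·lx·mx: 0, 1.358, 4.324, 6.3, 5, 0.44 → Σ = 17.422
T = 17.422 / 6.958 = 2.50388… → 2.50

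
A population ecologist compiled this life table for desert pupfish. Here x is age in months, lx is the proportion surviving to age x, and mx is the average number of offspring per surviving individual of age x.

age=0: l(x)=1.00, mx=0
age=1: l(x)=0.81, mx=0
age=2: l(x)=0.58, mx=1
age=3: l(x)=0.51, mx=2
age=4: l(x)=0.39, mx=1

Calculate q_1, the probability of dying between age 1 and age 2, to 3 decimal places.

0.284

q_1 = (l_1 − l_2) / l_1 = (0.81 − 0.58) / 0.81
     = 0.23 / 0.81 = 0.283951… → 0.284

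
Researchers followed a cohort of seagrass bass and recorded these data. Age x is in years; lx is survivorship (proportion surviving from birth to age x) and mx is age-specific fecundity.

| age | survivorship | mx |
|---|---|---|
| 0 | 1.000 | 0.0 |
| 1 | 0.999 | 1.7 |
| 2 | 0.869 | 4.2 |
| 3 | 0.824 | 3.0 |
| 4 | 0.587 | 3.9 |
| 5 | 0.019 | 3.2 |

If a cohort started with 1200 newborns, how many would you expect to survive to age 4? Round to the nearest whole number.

Expected survivors = N0 · l_4 = 1200 × 0.587 = 704.4 → 704

704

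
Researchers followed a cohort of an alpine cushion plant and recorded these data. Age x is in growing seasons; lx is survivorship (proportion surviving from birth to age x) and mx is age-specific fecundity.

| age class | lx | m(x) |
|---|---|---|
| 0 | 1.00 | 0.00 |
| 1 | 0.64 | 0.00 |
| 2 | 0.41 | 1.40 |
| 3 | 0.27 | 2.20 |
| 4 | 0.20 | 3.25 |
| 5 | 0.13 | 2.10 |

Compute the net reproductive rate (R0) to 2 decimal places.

lx·mx by age: 0, 0, 0.574, 0.594, 0.65, 0.273
R0 = Σ lx·mx = 2.091 → 2.09

2.09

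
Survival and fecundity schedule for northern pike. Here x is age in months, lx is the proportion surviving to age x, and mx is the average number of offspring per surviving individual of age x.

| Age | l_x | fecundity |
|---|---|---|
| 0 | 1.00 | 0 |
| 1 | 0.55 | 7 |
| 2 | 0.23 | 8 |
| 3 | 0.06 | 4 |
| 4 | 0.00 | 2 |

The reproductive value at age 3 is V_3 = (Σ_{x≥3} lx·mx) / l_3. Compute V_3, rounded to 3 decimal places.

lx·mx for x ≥ 3: 0.24, 0 → sum = 0.24
V_3 = 0.24 / l_3 = 0.24 / 0.06 = 4 → 4.000

4.000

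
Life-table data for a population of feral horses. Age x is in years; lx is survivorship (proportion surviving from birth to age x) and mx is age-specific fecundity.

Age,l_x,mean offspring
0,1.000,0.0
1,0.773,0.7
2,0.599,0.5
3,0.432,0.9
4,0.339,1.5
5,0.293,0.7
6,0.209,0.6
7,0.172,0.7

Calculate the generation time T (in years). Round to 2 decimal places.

3.18

lx·mx: 0, 0.5411, 0.2995, 0.3888, 0.5085, 0.2051, 0.1254, 0.1204 → R0 = 2.1888
x·lx·mx: 0, 0.5411, 0.599, 1.1664, 2.034, 1.0255, 0.7524, 0.8428 → Σ = 6.9612
T = 6.9612 / 2.1888 = 3.180373… → 3.18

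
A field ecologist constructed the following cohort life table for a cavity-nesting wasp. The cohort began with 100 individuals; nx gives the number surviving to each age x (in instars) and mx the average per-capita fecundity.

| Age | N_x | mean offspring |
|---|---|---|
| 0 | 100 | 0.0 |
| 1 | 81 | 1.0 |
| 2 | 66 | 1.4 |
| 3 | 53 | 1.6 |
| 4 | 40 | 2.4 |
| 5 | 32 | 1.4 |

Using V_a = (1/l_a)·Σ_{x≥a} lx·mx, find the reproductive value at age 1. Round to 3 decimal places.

4.926

lx = nx/n0 = nx/100: 1, 0.81, 0.66, 0.53, 0.4, 0.32
lx·mx for x ≥ 1: 0.81, 0.924, 0.848, 0.96, 0.448 → sum = 3.99
V_1 = 3.99 / l_1 = 3.99 / 0.81 = 4.925926… → 4.926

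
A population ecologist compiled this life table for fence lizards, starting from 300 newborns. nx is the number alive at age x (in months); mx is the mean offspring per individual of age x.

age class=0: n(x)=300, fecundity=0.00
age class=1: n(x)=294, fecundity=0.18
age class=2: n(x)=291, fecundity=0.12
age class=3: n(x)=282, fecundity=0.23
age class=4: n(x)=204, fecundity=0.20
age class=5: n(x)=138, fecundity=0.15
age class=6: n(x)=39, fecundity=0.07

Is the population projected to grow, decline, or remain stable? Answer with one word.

lx = nx/n0 = nx/300: 1, 0.98, 0.97, 0.94, 0.68, 0.46, 0.13
R0 = Σ lx·mx = 0 + 0.1764 + 0.1164 + 0.2162 + 0.136 + 0.069 + 0.0091 = 0.7231
R0 < 1, so the population is declining.

declining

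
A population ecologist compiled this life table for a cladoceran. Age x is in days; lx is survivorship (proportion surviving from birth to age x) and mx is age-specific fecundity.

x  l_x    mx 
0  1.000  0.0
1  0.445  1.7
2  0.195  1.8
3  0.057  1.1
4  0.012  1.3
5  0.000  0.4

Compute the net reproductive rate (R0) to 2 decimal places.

1.19

lx·mx by age: 0, 0.7565, 0.351, 0.0627, 0.0156, 0
R0 = Σ lx·mx = 1.1858 → 1.19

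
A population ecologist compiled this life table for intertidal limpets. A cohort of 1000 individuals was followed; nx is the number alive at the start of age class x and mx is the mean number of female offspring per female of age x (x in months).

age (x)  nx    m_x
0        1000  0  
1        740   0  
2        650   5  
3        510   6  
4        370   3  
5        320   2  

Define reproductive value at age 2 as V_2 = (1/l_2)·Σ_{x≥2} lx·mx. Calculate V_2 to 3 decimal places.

lx = nx/n0 = nx/1000: 1, 0.74, 0.65, 0.51, 0.37, 0.32
lx·mx for x ≥ 2: 3.25, 3.06, 1.11, 0.64 → sum = 8.06
V_2 = 8.06 / l_2 = 8.06 / 0.65 = 12.4 → 12.400

12.400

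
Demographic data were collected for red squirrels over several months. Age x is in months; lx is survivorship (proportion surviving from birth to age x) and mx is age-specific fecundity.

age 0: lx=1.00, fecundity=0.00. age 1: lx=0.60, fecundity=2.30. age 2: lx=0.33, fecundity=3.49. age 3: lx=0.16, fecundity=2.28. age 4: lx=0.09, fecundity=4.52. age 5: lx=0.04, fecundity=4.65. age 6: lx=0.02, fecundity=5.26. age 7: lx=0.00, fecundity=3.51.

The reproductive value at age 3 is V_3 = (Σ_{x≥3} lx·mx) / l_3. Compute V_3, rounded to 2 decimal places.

6.64

lx·mx for x ≥ 3: 0.3648, 0.4068, 0.186, 0.1052, 0 → sum = 1.0628
V_3 = 1.0628 / l_3 = 1.0628 / 0.16 = 6.6425 → 6.64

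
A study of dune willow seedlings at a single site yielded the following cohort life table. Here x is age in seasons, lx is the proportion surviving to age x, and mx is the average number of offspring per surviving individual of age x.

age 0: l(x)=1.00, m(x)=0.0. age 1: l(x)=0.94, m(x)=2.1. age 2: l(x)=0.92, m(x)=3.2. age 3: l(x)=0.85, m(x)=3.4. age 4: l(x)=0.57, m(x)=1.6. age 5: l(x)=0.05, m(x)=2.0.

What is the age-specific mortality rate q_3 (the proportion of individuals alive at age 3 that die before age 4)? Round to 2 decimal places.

0.33

q_3 = (l_3 − l_4) / l_3 = (0.85 − 0.57) / 0.85
     = 0.28 / 0.85 = 0.329412… → 0.33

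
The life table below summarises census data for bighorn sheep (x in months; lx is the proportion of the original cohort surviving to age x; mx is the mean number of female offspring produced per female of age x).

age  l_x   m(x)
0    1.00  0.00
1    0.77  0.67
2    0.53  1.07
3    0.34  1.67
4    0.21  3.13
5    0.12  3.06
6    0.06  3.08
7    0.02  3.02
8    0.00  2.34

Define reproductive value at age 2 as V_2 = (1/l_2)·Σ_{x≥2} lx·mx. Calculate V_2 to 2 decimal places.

lx·mx for x ≥ 2: 0.5671, 0.5678, 0.6573, 0.3672, 0.1848, 0.0604, 0 → sum = 2.4046
V_2 = 2.4046 / l_2 = 2.4046 / 0.53 = 4.536981… → 4.54

4.54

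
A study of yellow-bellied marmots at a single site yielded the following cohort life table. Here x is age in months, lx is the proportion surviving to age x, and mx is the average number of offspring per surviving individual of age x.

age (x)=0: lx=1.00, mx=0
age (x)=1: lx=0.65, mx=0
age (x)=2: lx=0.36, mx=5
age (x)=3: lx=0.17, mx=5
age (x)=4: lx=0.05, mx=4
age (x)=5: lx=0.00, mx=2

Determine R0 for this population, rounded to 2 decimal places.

lx·mx by age: 0, 0, 1.8, 0.85, 0.2, 0
R0 = Σ lx·mx = 2.85 → 2.85

2.85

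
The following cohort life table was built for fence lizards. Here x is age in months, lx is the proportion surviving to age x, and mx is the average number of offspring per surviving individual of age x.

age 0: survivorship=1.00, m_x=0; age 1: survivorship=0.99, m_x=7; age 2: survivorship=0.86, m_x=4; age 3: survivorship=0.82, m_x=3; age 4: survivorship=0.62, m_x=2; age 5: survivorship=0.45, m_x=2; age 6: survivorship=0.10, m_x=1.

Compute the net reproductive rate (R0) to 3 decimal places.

lx·mx by age: 0, 6.93, 3.44, 2.46, 1.24, 0.9, 0.1
R0 = Σ lx·mx = 15.07 → 15.070

15.070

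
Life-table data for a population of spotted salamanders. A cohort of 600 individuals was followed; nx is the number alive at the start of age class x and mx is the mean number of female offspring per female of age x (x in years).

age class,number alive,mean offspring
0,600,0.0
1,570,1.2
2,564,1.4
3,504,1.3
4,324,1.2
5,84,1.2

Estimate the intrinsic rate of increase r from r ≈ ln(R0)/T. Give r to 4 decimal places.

lx = nx/n0 = nx/600: 1, 0.95, 0.94, 0.84, 0.54, 0.14
R0 = Σ lx·mx = 0 + 1.14 + 1.316 + 1.092 + 0.648 + 0.168 = 4.364
Σ x·lx·mx = 10.48; T = 10.48/4.364 = 2.40147…
r ≈ ln(R0)/T = ln(4.364)/2.40147… = 0.613537… → 0.6135

0.6135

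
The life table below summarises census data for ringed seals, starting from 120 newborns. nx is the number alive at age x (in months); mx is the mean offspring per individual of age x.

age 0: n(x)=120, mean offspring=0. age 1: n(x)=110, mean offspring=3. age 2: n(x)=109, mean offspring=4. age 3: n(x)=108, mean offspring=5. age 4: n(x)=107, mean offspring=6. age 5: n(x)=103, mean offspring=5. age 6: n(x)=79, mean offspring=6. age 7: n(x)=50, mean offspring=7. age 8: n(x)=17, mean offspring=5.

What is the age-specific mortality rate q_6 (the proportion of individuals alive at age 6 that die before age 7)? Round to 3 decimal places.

lx = nx/n0 = nx/120: 1, 0.91667…, 0.90833…, 0.9, 0.89167…, 0.85833…, 0.65833…, 0.41667…, 0.14167…
q_6 = (l_6 − l_7) / l_6 = (0.658333… − 0.416667…) / 0.658333…
     = 0.241667… / 0.658333… = 0.367089… → 0.367

0.367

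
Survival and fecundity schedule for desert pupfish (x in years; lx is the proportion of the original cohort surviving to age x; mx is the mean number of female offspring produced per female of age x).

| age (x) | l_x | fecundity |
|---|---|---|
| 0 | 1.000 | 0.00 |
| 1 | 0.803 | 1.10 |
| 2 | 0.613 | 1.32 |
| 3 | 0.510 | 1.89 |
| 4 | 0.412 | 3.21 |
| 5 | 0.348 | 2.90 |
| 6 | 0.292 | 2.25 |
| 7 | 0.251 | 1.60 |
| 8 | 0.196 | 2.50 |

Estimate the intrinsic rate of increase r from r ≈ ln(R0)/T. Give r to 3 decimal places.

R0 = Σ lx·mx = 0 + 0.8833 + 0.80916 + 0.9639 + 1.32252 + 1.0092 + 0.657 + 0.4016 + 0.49 = 6.53668
Σ x·lx·mx = 26.4026; T = 26.4026/6.53668 = 4.03915…
r ≈ ln(R0)/T = ln(6.53668)/4.03915… = 0.46481… → 0.465

0.465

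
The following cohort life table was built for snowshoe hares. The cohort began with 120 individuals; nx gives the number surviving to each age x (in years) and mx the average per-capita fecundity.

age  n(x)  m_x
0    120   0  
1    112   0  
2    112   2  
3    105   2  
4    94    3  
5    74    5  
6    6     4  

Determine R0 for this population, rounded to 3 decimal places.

lx = nx/n0 = nx/120: 1, 0.93333…, 0.93333…, 0.875, 0.78333…, 0.61667…, 0.05
lx·mx by age: 0, 0, 1.866667…, 1.75, 2.35…, 3.083333…, 0.2
R0 = Σ lx·mx = 9.25… → 9.250

9.250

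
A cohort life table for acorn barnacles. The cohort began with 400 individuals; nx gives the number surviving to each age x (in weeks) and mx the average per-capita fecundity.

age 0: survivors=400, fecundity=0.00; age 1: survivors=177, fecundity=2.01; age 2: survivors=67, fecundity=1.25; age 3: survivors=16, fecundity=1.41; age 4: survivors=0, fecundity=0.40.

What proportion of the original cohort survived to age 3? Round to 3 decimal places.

0.040

l_3 = n_3/n_0 = 16/400 = 0.04 → 0.040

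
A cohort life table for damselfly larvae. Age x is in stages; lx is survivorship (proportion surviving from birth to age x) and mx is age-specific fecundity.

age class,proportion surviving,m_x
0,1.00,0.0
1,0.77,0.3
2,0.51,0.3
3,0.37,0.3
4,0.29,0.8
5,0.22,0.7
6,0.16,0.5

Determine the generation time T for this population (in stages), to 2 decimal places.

lx·mx: 0, 0.231, 0.153, 0.111, 0.232, 0.154, 0.08 → R0 = 0.961
x·lx·mx: 0, 0.231, 0.306, 0.333, 0.928, 0.77, 0.48 → Σ = 3.048
T = 3.048 / 0.961 = 3.171696… → 3.17

3.17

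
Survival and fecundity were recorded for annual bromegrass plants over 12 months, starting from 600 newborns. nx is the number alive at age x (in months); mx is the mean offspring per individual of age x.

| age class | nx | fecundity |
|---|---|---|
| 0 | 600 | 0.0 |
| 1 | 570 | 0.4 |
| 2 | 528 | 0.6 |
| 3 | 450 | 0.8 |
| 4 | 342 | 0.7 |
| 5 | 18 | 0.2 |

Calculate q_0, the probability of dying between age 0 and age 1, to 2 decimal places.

0.05

lx = nx/n0 = nx/600: 1, 0.95, 0.88, 0.75, 0.57, 0.03
q_0 = (l_0 − l_1) / l_0 = (1 − 0.95) / 1
     = 0.05 / 1 = 0.05 → 0.05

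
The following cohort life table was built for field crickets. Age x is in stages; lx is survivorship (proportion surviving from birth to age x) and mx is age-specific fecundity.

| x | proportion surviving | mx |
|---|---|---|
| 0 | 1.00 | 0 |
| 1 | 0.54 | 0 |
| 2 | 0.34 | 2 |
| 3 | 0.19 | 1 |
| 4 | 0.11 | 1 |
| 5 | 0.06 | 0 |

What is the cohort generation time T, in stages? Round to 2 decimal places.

lx·mx: 0, 0, 0.68, 0.19, 0.11, 0 → R0 = 0.98
x·lx·mx: 0, 0, 1.36, 0.57, 0.44, 0 → Σ = 2.37
T = 2.37 / 0.98 = 2.418367… → 2.42

2.42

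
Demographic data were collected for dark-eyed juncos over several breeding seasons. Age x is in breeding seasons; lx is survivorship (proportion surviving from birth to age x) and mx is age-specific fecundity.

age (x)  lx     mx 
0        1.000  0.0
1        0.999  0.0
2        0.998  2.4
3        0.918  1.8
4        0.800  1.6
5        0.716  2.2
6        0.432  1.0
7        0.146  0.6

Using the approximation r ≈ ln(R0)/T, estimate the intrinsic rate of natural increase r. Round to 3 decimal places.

0.573

R0 = Σ lx·mx = 0 + 0 + 2.3952 + 1.6524 + 1.28 + 1.5752 + 0.432 + 0.0876 = 7.4224
Σ x·lx·mx = 25.9488; T = 25.9488/7.4224 = 3.49601…
r ≈ ln(R0)/T = ln(7.4224)/3.49601… = 0.57337… → 0.573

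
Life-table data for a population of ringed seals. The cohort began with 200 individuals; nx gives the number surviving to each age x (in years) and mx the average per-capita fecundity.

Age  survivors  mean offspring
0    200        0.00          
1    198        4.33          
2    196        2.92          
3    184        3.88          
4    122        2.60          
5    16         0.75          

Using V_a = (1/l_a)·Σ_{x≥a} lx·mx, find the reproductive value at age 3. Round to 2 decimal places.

lx = nx/n0 = nx/200: 1, 0.99, 0.98, 0.92, 0.61, 0.08
lx·mx for x ≥ 3: 3.5696, 1.586, 0.06 → sum = 5.2156
V_3 = 5.2156 / l_3 = 5.2156 / 0.92 = 5.66913… → 5.67

5.67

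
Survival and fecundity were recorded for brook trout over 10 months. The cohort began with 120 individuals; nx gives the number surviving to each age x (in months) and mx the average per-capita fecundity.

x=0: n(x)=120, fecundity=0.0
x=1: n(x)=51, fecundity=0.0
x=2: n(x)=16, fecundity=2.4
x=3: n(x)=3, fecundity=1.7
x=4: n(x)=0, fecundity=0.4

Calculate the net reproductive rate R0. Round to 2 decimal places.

lx = nx/n0 = nx/120: 1, 0.425, 0.13333…, 0.025, 0
lx·mx by age: 0, 0, 0.32…, 0.0425, 0
R0 = Σ lx·mx = 0.3625… → 0.36

0.36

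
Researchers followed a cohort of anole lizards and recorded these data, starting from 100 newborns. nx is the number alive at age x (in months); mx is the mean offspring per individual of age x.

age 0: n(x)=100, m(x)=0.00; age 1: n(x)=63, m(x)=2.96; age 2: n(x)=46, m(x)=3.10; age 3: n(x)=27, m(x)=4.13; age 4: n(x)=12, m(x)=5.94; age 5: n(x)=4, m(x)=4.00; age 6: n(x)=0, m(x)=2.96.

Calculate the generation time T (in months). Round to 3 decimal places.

lx = nx/n0 = nx/100: 1, 0.63, 0.46, 0.27, 0.12, 0.04, 0
lx·mx: 0, 1.8648, 1.426, 1.1151, 0.7128, 0.16, 0 → R0 = 5.2787
x·lx·mx: 0, 1.8648, 2.852, 3.3453, 2.8512, 0.8, 0 → Σ = 11.7133
T = 11.7133 / 5.2787 = 2.218974… → 2.219

2.219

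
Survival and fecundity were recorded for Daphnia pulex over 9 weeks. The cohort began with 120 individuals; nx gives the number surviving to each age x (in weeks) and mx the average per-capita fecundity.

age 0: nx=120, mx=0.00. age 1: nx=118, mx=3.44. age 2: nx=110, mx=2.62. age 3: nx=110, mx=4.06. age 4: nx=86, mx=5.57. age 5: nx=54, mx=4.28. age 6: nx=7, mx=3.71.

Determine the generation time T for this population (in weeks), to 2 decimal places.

2.96

lx = nx/n0 = nx/120: 1, 0.98333…, 0.91667…, 0.91667…, 0.71667…, 0.45, 0.05833…
lx·mx: 0, 3.382667…, 2.401667…, 3.721667…, 3.991833…, 1.926, 0.216417… → R0 = 15.64025…
x·lx·mx: 0, 3.382667…, 4.803333…, 11.165…, 15.967333…, 9.63, 1.2985… → Σ = 46.246833…
T = 46.246833… / 15.64025… = 2.956911… → 2.96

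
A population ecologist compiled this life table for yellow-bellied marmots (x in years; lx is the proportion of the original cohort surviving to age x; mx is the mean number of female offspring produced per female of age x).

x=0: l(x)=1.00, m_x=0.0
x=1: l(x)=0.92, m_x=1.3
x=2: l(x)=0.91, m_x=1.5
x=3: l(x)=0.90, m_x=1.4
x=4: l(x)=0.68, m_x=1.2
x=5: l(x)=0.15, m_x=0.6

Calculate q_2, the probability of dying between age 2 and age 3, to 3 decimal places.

q_2 = (l_2 − l_3) / l_2 = (0.91 − 0.9) / 0.91
     = 0.01 / 0.91 = 0.010989… → 0.011

0.011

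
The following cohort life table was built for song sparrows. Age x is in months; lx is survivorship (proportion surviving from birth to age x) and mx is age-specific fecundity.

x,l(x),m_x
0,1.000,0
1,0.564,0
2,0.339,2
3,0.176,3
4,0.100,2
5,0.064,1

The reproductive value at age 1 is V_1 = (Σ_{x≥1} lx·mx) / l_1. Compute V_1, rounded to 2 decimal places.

lx·mx for x ≥ 1: 0, 0.678, 0.528, 0.2, 0.064 → sum = 1.47
V_1 = 1.47 / l_1 = 1.47 / 0.564 = 2.606383… → 2.61

2.61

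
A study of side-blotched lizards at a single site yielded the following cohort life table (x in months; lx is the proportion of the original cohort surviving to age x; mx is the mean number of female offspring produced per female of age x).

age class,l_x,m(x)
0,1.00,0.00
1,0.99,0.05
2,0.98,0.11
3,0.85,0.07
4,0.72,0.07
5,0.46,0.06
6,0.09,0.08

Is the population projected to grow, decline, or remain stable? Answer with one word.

declining

R0 = Σ lx·mx = 0 + 0.0495 + 0.1078 + 0.0595 + 0.0504 + 0.0276 + 0.0072 = 0.302
R0 < 1, so the population is declining.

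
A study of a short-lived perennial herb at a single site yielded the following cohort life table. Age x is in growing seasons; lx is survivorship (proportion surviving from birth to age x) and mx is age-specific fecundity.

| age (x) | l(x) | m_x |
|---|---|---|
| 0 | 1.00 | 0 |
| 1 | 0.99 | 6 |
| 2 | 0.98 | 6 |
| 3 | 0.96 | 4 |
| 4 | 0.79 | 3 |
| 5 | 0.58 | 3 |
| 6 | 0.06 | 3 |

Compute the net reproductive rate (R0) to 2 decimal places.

19.95

lx·mx by age: 0, 5.94, 5.88, 3.84, 2.37, 1.74, 0.18
R0 = Σ lx·mx = 19.95 → 19.95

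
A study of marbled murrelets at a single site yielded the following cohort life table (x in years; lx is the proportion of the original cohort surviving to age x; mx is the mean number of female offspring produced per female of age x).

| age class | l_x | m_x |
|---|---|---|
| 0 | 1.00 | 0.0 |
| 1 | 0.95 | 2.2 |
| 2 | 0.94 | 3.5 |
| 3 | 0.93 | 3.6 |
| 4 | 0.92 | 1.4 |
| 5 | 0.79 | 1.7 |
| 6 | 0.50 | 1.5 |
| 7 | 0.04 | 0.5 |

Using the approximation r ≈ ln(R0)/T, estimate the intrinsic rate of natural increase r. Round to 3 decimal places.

0.859

R0 = Σ lx·mx = 0 + 2.09 + 3.29 + 3.348 + 1.288 + 1.343 + 0.75 + 0.02 = 12.129
Σ x·lx·mx = 35.221; T = 35.221/12.129 = 2.90387…
r ≈ ln(R0)/T = ln(12.129)/2.90387… = 0.85941… → 0.859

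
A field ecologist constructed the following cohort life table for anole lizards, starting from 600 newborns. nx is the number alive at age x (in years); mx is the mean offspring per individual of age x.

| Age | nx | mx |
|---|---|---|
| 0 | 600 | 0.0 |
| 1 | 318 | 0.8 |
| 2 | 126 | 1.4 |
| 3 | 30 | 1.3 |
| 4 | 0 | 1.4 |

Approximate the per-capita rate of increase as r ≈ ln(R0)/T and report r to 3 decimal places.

lx = nx/n0 = nx/600: 1, 0.53, 0.21, 0.05, 0
R0 = Σ lx·mx = 0 + 0.424 + 0.294 + 0.065 + 0 = 0.783
Σ x·lx·mx = 1.207; T = 1.207/0.783 = 1.54151…
r ≈ ln(R0)/T = ln(0.783)/1.54151… = -0.15869… → -0.159

-0.159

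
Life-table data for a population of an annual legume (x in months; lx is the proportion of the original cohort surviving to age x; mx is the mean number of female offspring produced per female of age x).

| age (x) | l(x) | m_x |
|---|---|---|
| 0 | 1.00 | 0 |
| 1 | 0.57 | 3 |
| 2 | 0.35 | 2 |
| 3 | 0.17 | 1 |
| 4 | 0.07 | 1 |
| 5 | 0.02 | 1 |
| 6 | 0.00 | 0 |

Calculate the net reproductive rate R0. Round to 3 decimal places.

lx·mx by age: 0, 1.71, 0.7, 0.17, 0.07, 0.02, 0
R0 = Σ lx·mx = 2.67 → 2.670

2.670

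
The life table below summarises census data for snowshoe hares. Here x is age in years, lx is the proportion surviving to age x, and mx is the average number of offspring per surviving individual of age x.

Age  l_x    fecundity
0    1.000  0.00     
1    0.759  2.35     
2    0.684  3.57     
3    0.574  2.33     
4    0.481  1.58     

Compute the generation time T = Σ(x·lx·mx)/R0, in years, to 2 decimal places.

lx·mx: 0, 1.78365, 2.44188, 1.33742, 0.75998 → R0 = 6.32293
x·lx·mx: 0, 1.78365, 4.88376, 4.01226, 3.03992 → Σ = 13.71959
T = 13.71959 / 6.32293 = 2.169815… → 2.17

2.17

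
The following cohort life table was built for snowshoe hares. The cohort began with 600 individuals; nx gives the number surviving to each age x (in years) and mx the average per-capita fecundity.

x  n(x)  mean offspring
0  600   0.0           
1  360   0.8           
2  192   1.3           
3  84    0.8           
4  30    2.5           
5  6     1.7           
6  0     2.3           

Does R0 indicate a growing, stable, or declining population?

lx = nx/n0 = nx/600: 1, 0.6, 0.32, 0.14, 0.05, 0.01, 0
R0 = Σ lx·mx = 0 + 0.48 + 0.416 + 0.112 + 0.125 + 0.017 + 0 = 1.15
R0 > 1, so the population is growing.

growing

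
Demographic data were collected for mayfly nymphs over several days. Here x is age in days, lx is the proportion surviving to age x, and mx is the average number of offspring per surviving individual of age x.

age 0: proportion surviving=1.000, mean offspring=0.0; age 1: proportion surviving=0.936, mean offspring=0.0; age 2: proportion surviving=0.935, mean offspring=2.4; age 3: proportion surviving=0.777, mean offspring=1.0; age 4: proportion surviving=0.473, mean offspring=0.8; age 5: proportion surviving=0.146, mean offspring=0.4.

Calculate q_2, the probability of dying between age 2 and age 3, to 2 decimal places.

0.17

q_2 = (l_2 − l_3) / l_2 = (0.935 − 0.777) / 0.935
     = 0.158 / 0.935 = 0.168984… → 0.17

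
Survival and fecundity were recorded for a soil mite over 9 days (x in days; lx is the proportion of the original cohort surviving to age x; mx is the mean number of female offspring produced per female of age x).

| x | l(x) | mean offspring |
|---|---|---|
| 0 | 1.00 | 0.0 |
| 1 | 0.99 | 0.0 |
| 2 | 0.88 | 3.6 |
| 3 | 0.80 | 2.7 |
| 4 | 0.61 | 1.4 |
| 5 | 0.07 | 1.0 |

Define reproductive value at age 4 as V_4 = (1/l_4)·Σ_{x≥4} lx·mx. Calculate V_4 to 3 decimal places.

lx·mx for x ≥ 4: 0.854, 0.07 → sum = 0.924
V_4 = 0.924 / l_4 = 0.924 / 0.61 = 1.514754… → 1.515

1.515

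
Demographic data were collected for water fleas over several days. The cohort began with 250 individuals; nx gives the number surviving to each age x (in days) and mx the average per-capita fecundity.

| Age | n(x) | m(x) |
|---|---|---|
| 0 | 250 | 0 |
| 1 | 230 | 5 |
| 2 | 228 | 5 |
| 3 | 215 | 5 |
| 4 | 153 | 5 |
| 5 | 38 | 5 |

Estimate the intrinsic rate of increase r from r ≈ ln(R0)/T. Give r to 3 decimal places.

lx = nx/n0 = nx/250: 1, 0.92, 0.912, 0.86, 0.612, 0.152
R0 = Σ lx·mx = 0 + 4.6 + 4.56 + 4.3 + 3.06 + 0.76 = 17.28
Σ x·lx·mx = 42.66; T = 42.66/17.28 = 2.46875
r ≈ ln(R0)/T = ln(17.28)/2.46875 = 1.15425… → 1.154

1.154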